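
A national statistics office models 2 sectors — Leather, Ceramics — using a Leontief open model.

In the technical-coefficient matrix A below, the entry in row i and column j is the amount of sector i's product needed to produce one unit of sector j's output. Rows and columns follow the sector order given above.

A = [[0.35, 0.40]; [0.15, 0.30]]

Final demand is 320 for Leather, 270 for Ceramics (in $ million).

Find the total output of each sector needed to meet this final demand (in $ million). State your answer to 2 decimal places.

x_L = 840.51, x_C = 565.82

I − A =
  [   0.65    -0.40]
  [  -0.15     0.70]
det(I−A) = (0.65)(0.70) − (-0.40)(-0.15) = 0.3950
adj(I−A) = [[0.70, 0.40], [0.15, 0.65]]
(I − A)⁻¹ = adj(I−A) / det(I−A) ≈
  [   1.7722     1.0127]
  [   0.3797     1.6456]
x = (I − A)⁻¹ d = adj(I−A)·d / det(I−A), with det(I−A) = 0.3950:
  x_L = (0.70·320 + 0.40·270) / 0.3950 = 332.00 / 0.3950 ≈ 840.51
  x_C = (0.15·320 + 0.65·270) / 0.3950 = 223.50 / 0.3950 ≈ 565.82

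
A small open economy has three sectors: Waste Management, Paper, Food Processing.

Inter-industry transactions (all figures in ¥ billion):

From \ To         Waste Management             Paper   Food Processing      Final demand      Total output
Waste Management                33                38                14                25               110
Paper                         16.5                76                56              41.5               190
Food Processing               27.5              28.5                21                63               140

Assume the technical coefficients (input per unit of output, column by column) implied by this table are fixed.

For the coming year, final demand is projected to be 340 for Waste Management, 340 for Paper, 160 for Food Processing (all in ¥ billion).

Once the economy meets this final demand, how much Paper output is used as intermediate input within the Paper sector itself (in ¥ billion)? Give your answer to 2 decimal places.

z_22 = 504.82

Technical coefficients a_ij = z_ij / X_j:
  a_11 = 33/110 = 0.30, a_21 = 16.5/110 = 0.15, a_31 = 27.5/110 = 0.25
  a_12 = 38/190 = 0.20, a_22 = 76/190 = 0.40, a_32 = 28.5/190 = 0.15
  a_13 = 14/140 = 0.10, a_23 = 56/140 = 0.40, a_33 = 21/140 = 0.15
I − A =
  [   0.70    -0.20    -0.10]
  [  -0.15     0.60    -0.40]
  [  -0.25    -0.15     0.85]
Cofactors of I−A, C_ij = (−1)^(i+j)·(minor ij) (rows/columns in the sector order above):
  C_11 = (0.60)(0.85) − (-0.40)(-0.15) = 0.4500
  C_12 = −[(-0.15)(0.85) − (-0.40)(-0.25)] = 0.2275
  C_13 = (-0.15)(-0.15) − (0.60)(-0.25) = 0.1725
  C_21 = −[(-0.20)(0.85) − (-0.10)(-0.15)] = 0.1850
  C_22 = (0.70)(0.85) − (-0.10)(-0.25) = 0.5700
  C_23 = −[(0.70)(-0.15) − (-0.20)(-0.25)] = 0.1550
  C_31 = (-0.20)(-0.40) − (-0.10)(0.60) = 0.1400
  C_32 = −[(0.70)(-0.40) − (-0.10)(-0.15)] = 0.2950
  C_33 = (0.70)(0.60) − (-0.20)(-0.15) = 0.3900
det(I−A) = Σ_j (I−A)_1j·C_1j = (0.70)(0.4500) + (-0.20)(0.2275) + (-0.10)(0.1725) = 0.25225
adj(I−A) = Cᵀ =
  [ 0.4500   0.1850   0.1400]
  [ 0.2275   0.5700   0.2950]
  [ 0.1725   0.1550   0.3900]
(I − A)⁻¹ = adj(I−A) / det(I−A) ≈
  [   1.7839     0.7334     0.5550]
  [   0.9019     2.2597     1.1695]
  [   0.6838     0.6145     1.5461]
First solve x = (I − A)⁻¹ d = adj(I−A)·d / det(I−A); in particular x_2 = (0.2275·340 + 0.5700·340 + 0.2950·160) / 0.25225 = 318.35 / 0.25225 ≈ 1262.0416.
Intermediate flow from 2 to 2: z_22 = a_22 · x_2 = 0.40 × 318.35 / 0.25225 = 127.34 / 0.25225 ≈ 504.82.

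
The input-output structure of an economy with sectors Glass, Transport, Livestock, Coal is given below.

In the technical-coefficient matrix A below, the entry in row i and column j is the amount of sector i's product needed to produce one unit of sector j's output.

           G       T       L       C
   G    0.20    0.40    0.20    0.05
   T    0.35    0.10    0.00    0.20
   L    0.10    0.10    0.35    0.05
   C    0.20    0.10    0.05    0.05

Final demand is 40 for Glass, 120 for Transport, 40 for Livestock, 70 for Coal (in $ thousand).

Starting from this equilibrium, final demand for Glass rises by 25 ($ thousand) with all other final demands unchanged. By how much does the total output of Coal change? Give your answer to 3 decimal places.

Δx_C = 12.122

I − A =
  [   0.80    -0.40    -0.20    -0.05]
  [  -0.35     0.90     0.00    -0.20]
  [  -0.10    -0.10     0.65    -0.05]
  [  -0.20    -0.10    -0.05     0.95]
Compute the cofactors C_ij = (−1)^(i+j)·(3×3 minor ij) of I−A; the adjugate is their transpose:
adj(I−A) = Cᵀ =
  [ 0.539500   0.269500   0.173250   0.094250]
  [ 0.242250   0.464250   0.083375   0.114875]
  [ 0.131500   0.121500   0.508250   0.059250]
  [ 0.146000   0.112000   0.072000   0.352000]
det(I−A) = Σ_j (I−A)_1j·C_1j = (0.80)(0.539500) + (-0.40)(0.242250) + (-0.20)(0.131500) + (-0.05)(0.146000) = 0.3011
(I − A)⁻¹ = adj(I−A) / det(I−A) ≈
  [   1.7918     0.8951     0.5754     0.3130]
  [   0.8045     1.5418     0.2769     0.3815]
  [   0.4367     0.4035     1.6880     0.1968]
  [   0.4849     0.3720     0.2391     1.1690]
Δx = (I − A)⁻¹ Δd with Δd having +25 in the Glass component and 0 elsewhere.
So Δx_C = L_CG · (+25), where L_CG = adj(I−A)_CG / det(I−A) = 0.146000 / 0.3011.
Δx_C = 0.146000 × (+25) / 0.3011 = 3.65 / 0.3011 ≈ 12.122.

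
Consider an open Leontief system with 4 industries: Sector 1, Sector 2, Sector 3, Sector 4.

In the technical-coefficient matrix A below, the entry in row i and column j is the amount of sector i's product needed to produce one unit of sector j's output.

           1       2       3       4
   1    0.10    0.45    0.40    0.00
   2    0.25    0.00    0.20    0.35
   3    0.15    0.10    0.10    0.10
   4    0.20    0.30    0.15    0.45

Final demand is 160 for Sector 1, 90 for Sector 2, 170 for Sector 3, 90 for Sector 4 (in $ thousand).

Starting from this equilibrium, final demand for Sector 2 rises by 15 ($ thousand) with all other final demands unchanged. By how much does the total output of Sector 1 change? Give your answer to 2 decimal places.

I − A =
  [   0.90    -0.45    -0.40     0.00]
  [  -0.25     1.00    -0.20    -0.35]
  [  -0.15    -0.10     0.90    -0.10]
  [  -0.20    -0.30    -0.15     0.55]
Compute the cofactors C_ij = (−1)^(i+j)·(3×3 minor ij) of I−A; the adjugate is their transpose:
adj(I−A) = Cᵀ =
  [ 0.363250   0.250000   0.251125   0.204750]
  [ 0.211375   0.391000   0.229250   0.290500]
  [ 0.115000   0.122625   0.307125   0.133875]
  [ 0.278750   0.337625   0.300125   0.607250]
det(I−A) = Σ_j (I−A)_1j·C_1j = (0.90)(0.363250) + (-0.45)(0.211375) + (-0.40)(0.115000) + (0.00)(0.278750) = 0.18580625
(I − A)⁻¹ = adj(I−A) / det(I−A) ≈
  [   1.9550     1.3455     1.3515     1.1020]
  [   1.1376     2.1043     1.2338     1.5635]
  [   0.6189     0.6600     1.6529     0.7205]
  [   1.5002     1.8171     1.6153     3.2682]
Δx = (I − A)⁻¹ Δd with Δd having +15 in the Sector 2 component and 0 elsewhere.
So Δx_1 = L_12 · (+15), where L_12 = adj(I−A)_12 / det(I−A) = 0.250000 / 0.18580625.
Δx_1 = 0.250000 × (+15) / 0.18580625 = 3.75 / 0.18580625 ≈ 20.18.

Δx_1 = 20.18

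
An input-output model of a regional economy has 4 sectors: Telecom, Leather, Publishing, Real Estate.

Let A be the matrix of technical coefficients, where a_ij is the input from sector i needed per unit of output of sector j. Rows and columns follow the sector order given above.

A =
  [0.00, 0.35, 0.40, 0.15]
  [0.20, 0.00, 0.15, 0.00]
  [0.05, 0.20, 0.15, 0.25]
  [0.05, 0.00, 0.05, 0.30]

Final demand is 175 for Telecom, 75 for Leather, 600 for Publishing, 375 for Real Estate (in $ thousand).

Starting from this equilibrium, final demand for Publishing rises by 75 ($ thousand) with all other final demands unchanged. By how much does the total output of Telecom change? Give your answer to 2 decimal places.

I − A =
  [   1.00    -0.35    -0.40    -0.15]
  [  -0.20     1.00    -0.15     0.00]
  [  -0.05    -0.20     0.85    -0.25]
  [  -0.05     0.00    -0.05     0.70]
Compute the cofactors C_ij = (−1)^(i+j)·(3×3 minor ij) of I−A; the adjugate is their transpose:
adj(I−A) = Cᵀ =
  [ 0.561500   0.261375   0.324250   0.236125]
  [ 0.123625   0.556750   0.161375   0.084125]
  [ 0.075500   0.155125   0.643500   0.246000]
  [ 0.045500   0.029750   0.069125   0.721875]
det(I−A) = Σ_j (I−A)_1j·C_1j = (1.00)(0.561500) + (-0.35)(0.123625) + (-0.40)(0.075500) + (-0.15)(0.045500) = 0.48120625
(I − A)⁻¹ = adj(I−A) / det(I−A) ≈
  [   1.1669     0.5432     0.6738     0.4907]
  [   0.2569     1.1570     0.3354     0.1748]
  [   0.1569     0.3224     1.3373     0.5112]
  [   0.0946     0.0618     0.1436     1.5001]
Δx = (I − A)⁻¹ Δd with Δd having +75 in the Publishing component and 0 elsewhere.
So Δx_T = L_TP · (+75), where L_TP = adj(I−A)_TP / det(I−A) = 0.324250 / 0.48120625.
Δx_T = 0.324250 × (+75) / 0.48120625 = 24.31875 / 0.48120625 ≈ 50.54.

Δx_T = 50.54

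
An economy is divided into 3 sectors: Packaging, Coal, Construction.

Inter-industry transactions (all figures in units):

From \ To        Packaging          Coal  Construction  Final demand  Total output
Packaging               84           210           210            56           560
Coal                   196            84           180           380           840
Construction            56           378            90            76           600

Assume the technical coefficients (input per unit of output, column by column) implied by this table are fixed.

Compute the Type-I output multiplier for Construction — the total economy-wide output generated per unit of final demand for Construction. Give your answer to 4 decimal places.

Technical coefficients a_ij = z_ij / X_j:
  a_11 = 84/560 = 0.15, a_21 = 196/560 = 0.35, a_31 = 56/560 = 0.10
  a_12 = 210/840 = 0.25, a_22 = 84/840 = 0.10, a_32 = 378/840 = 0.45
  a_13 = 210/600 = 0.35, a_23 = 180/600 = 0.30, a_33 = 90/600 = 0.15
I − A =
  [   0.85    -0.25    -0.35]
  [  -0.35     0.90    -0.30]
  [  -0.10    -0.45     0.85]
Cofactors of I−A, C_ij = (−1)^(i+j)·(minor ij) (rows/columns in the sector order above):
  C_11 = (0.90)(0.85) − (-0.30)(-0.45) = 0.6300
  C_12 = −[(-0.35)(0.85) − (-0.30)(-0.10)] = 0.3275
  C_13 = (-0.35)(-0.45) − (0.90)(-0.10) = 0.2475
  C_21 = −[(-0.25)(0.85) − (-0.35)(-0.45)] = 0.3700
  C_22 = (0.85)(0.85) − (-0.35)(-0.10) = 0.6875
  C_23 = −[(0.85)(-0.45) − (-0.25)(-0.10)] = 0.4075
  C_31 = (-0.25)(-0.30) − (-0.35)(0.90) = 0.3900
  C_32 = −[(0.85)(-0.30) − (-0.35)(-0.35)] = 0.3775
  C_33 = (0.85)(0.90) − (-0.25)(-0.35) = 0.6775
det(I−A) = Σ_j (I−A)_1j·C_1j = (0.85)(0.6300) + (-0.25)(0.3275) + (-0.35)(0.2475) = 0.3670
adj(I−A) = Cᵀ =
  [ 0.6300   0.3700   0.3900]
  [ 0.3275   0.6875   0.3775]
  [ 0.2475   0.4075   0.6775]
(I − A)⁻¹ = adj(I−A) / det(I−A) ≈
  [   1.71662     1.00817     1.06267]
  [   0.89237     1.87330     1.02861]
  [   0.67439     1.11035     1.84605]
The output multiplier for sector j is the column-j sum of the Leontief inverse (I − A)⁻¹ = adj(I−A) / det(I−A).
Column 3 of adj(I−A): (0.3900, 0.3775, 0.6775); det(I−A) = 0.3670.
m_3 = (0.3900 + 0.3775 + 0.6775) / 0.3670 = 1.445 / 0.3670 ≈ 3.9373.

m_3 = 3.9373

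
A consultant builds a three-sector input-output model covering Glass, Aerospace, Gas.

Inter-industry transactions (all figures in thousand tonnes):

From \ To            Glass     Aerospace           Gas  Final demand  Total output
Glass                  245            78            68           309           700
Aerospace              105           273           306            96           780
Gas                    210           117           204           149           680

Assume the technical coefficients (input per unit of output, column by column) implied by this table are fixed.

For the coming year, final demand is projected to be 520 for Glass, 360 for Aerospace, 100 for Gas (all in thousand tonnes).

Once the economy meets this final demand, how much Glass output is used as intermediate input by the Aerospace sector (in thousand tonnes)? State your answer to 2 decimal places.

Technical coefficients a_ij = z_ij / X_j:
  a_11 = 245/700 = 0.35, a_21 = 105/700 = 0.15, a_31 = 210/700 = 0.30
  a_12 = 78/780 = 0.10, a_22 = 273/780 = 0.35, a_32 = 117/780 = 0.15
  a_13 = 68/680 = 0.10, a_23 = 306/680 = 0.45, a_33 = 204/680 = 0.30
I − A =
  [   0.65    -0.10    -0.10]
  [  -0.15     0.65    -0.45]
  [  -0.30    -0.15     0.70]
Cofactors of I−A, C_ij = (−1)^(i+j)·(minor ij) (rows/columns in the sector order above):
  C_11 = (0.65)(0.70) − (-0.45)(-0.15) = 0.3875
  C_12 = −[(-0.15)(0.70) − (-0.45)(-0.30)] = 0.2400
  C_13 = (-0.15)(-0.15) − (0.65)(-0.30) = 0.2175
  C_21 = −[(-0.10)(0.70) − (-0.10)(-0.15)] = 0.0850
  C_22 = (0.65)(0.70) − (-0.10)(-0.30) = 0.4250
  C_23 = −[(0.65)(-0.15) − (-0.10)(-0.30)] = 0.1275
  C_31 = (-0.10)(-0.45) − (-0.10)(0.65) = 0.1100
  C_32 = −[(0.65)(-0.45) − (-0.10)(-0.15)] = 0.3075
  C_33 = (0.65)(0.65) − (-0.10)(-0.15) = 0.4075
det(I−A) = Σ_j (I−A)_1j·C_1j = (0.65)(0.3875) + (-0.10)(0.2400) + (-0.10)(0.2175) = 0.206125
adj(I−A) = Cᵀ =
  [ 0.3875   0.0850   0.1100]
  [ 0.2400   0.4250   0.3075]
  [ 0.2175   0.1275   0.4075]
(I − A)⁻¹ = adj(I−A) / det(I−A) ≈
  [   1.8799     0.4124     0.5337]
  [   1.1643     2.0619     1.4918]
  [   1.0552     0.6186     1.9770]
First solve x = (I − A)⁻¹ d = adj(I−A)·d / det(I−A); in particular x_2 = (0.2400·520 + 0.4250·360 + 0.3075·100) / 0.206125 = 308.55 / 0.206125 ≈ 1496.9072.
Intermediate flow from 1 to 2: z_12 = a_12 · x_2 = 0.10 × 308.55 / 0.206125 = 30.855 / 0.206125 ≈ 149.69.

z_12 = 149.69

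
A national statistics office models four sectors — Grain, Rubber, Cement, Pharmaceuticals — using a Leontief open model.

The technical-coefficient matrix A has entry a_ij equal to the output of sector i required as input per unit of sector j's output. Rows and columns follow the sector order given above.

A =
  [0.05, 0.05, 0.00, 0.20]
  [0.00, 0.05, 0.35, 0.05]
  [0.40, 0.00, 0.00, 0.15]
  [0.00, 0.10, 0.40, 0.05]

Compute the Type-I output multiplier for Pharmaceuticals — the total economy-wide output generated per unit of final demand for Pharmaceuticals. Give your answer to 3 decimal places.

I − A =
  [   0.95    -0.05     0.00    -0.20]
  [   0.00     0.95    -0.35    -0.05]
  [  -0.40     0.00     1.00    -0.15]
  [   0.00    -0.10    -0.40     0.95]
Compute the cofactors C_ij = (−1)^(i+j)·(3×3 minor ij) of I−A; the adjugate is their transpose:
adj(I−A) = Cᵀ =
  [ 0.835250   0.064500   0.100625   0.195125]
  [ 0.141000   0.813500   0.334875   0.125375]
  [ 0.359000   0.041250   0.852625   0.212375]
  [ 0.166000   0.103000   0.394250   0.895500]
det(I−A) = Σ_j (I−A)_1j·C_1j = (0.95)(0.835250) + (-0.05)(0.141000) + (0.00)(0.359000) + (-0.20)(0.166000) = 0.7532375
(I − A)⁻¹ = adj(I−A) / det(I−A) ≈
  [   1.1089     0.0856     0.1336     0.2590]
  [   0.1872     1.0800     0.4446     0.1664]
  [   0.4766     0.0548     1.1319     0.2819]
  [   0.2204     0.1367     0.5234     1.1889]
The output multiplier for sector j is the column-j sum of the Leontief inverse (I − A)⁻¹ = adj(I−A) / det(I−A).
Column P of adj(I−A): (0.195125, 0.125375, 0.212375, 0.895500); det(I−A) = 0.7532375.
m_P = (0.195125 + 0.125375 + 0.212375 + 0.895500) / 0.7532375 = 1.428375 / 0.7532375 ≈ 1.896.

m_P = 1.896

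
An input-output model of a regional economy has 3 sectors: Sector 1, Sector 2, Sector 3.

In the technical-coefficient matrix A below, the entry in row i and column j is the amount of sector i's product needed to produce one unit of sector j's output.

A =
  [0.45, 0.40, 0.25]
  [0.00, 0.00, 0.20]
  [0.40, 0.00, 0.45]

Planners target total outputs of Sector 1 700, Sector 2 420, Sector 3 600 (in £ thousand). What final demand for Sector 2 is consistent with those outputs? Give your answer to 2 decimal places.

I − A =
  [   0.55    -0.40    -0.25]
  [   0.00     1.00    -0.20]
  [  -0.40     0.00     0.55]
d = (I − A) x:
  d_1 = (+0.55)·700 + (-0.40)·420 + (-0.25)·600 = 67.00
  d_2 = (+0.00)·700 + (+1.00)·420 + (-0.20)·600 = 300.00
  d_3 = (-0.40)·700 + (+0.00)·420 + (+0.55)·600 = 50.00

d_2 = 300.00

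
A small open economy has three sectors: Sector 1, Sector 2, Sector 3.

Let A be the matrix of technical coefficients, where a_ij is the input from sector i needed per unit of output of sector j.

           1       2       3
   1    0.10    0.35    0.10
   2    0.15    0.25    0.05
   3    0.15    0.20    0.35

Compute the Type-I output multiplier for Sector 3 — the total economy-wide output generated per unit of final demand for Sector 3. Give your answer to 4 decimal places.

I − A =
  [   0.90    -0.35    -0.10]
  [  -0.15     0.75    -0.05]
  [  -0.15    -0.20     0.65]
Cofactors of I−A, C_ij = (−1)^(i+j)·(minor ij) (rows/columns in the sector order above):
  C_11 = (0.75)(0.65) − (-0.05)(-0.20) = 0.4775
  C_12 = −[(-0.15)(0.65) − (-0.05)(-0.15)] = 0.1050
  C_13 = (-0.15)(-0.20) − (0.75)(-0.15) = 0.1425
  C_21 = −[(-0.35)(0.65) − (-0.10)(-0.20)] = 0.2475
  C_22 = (0.90)(0.65) − (-0.10)(-0.15) = 0.5700
  C_23 = −[(0.90)(-0.20) − (-0.35)(-0.15)] = 0.2325
  C_31 = (-0.35)(-0.05) − (-0.10)(0.75) = 0.0925
  C_32 = −[(0.90)(-0.05) − (-0.10)(-0.15)] = 0.0600
  C_33 = (0.90)(0.75) − (-0.35)(-0.15) = 0.6225
det(I−A) = Σ_j (I−A)_1j·C_1j = (0.90)(0.4775) + (-0.35)(0.1050) + (-0.10)(0.1425) = 0.37875
adj(I−A) = Cᵀ =
  [ 0.4775   0.2475   0.0925]
  [ 0.1050   0.5700   0.0600]
  [ 0.1425   0.2325   0.6225]
(I − A)⁻¹ = adj(I−A) / det(I−A) ≈
  [   1.26073     0.65347     0.24422]
  [   0.27723     1.50495     0.15842]
  [   0.37624     0.61386     1.64356]
The output multiplier for sector j is the column-j sum of the Leontief inverse (I − A)⁻¹ = adj(I−A) / det(I−A).
Column 3 of adj(I−A): (0.0925, 0.0600, 0.6225); det(I−A) = 0.37875.
m_3 = (0.0925 + 0.0600 + 0.6225) / 0.37875 = 0.775 / 0.37875 ≈ 2.0462.

m_3 = 2.0462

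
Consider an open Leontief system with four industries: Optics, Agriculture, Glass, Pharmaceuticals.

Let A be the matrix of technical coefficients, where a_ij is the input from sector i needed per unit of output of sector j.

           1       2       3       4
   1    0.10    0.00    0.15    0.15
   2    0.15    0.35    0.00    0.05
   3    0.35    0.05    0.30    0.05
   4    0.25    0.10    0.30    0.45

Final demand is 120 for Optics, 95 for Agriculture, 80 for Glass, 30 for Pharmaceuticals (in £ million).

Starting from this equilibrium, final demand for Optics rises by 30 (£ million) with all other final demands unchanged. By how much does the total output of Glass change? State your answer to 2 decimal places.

I − A =
  [   0.90     0.00    -0.15    -0.15]
  [  -0.15     0.65     0.00    -0.05]
  [  -0.35    -0.05     0.70    -0.05]
  [  -0.25    -0.10    -0.30     0.55]
Compute the cofactors C_ij = (−1)^(i+j)·(3×3 minor ij) of I−A; the adjugate is their transpose:
adj(I−A) = Cᵀ =
  [ 0.236250   0.017625   0.082125   0.073500]
  [ 0.069500   0.260250   0.034500   0.045750]
  [ 0.137000   0.032625   0.290625   0.066750]
  [ 0.194750   0.073125   0.202125   0.374250]
det(I−A) = Σ_j (I−A)_1j·C_1j = (0.90)(0.236250) + (0.00)(0.069500) + (-0.15)(0.137000) + (-0.15)(0.194750) = 0.1628625
(I − A)⁻¹ = adj(I−A) / det(I−A) ≈
  [   1.4506     0.1082     0.5043     0.4513]
  [   0.4267     1.5980     0.2118     0.2809]
  [   0.8412     0.2003     1.7845     0.4099]
  [   1.1958     0.4490     1.2411     2.2980]
Δx = (I − A)⁻¹ Δd with Δd having +30 in the Optics component and 0 elsewhere.
So Δx_3 = L_31 · (+30), where L_31 = adj(I−A)_31 / det(I−A) = 0.137000 / 0.1628625.
Δx_3 = 0.137000 × (+30) / 0.1628625 = 4.11 / 0.1628625 ≈ 25.24.

Δx_3 = 25.24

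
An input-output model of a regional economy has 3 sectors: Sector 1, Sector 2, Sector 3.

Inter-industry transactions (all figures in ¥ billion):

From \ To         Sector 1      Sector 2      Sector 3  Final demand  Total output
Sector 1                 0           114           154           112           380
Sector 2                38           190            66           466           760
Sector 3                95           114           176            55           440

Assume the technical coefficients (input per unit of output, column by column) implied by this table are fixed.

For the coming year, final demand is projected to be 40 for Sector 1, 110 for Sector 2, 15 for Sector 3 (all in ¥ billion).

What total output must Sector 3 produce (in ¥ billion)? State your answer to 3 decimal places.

Technical coefficients a_ij = z_ij / X_j:
  a_11 = 0/380 = 0.00, a_21 = 38/380 = 0.10, a_31 = 95/380 = 0.25
  a_12 = 114/760 = 0.15, a_22 = 190/760 = 0.25, a_32 = 114/760 = 0.15
  a_13 = 154/440 = 0.35, a_23 = 66/440 = 0.15, a_33 = 176/440 = 0.40
I − A =
  [   1.00    -0.15    -0.35]
  [  -0.10     0.75    -0.15]
  [  -0.25    -0.15     0.60]
Cofactors of I−A, C_ij = (−1)^(i+j)·(minor ij) (rows/columns in the sector order above):
  C_11 = (0.75)(0.60) − (-0.15)(-0.15) = 0.4275
  C_12 = −[(-0.10)(0.60) − (-0.15)(-0.25)] = 0.0975
  C_13 = (-0.10)(-0.15) − (0.75)(-0.25) = 0.2025
  C_21 = −[(-0.15)(0.60) − (-0.35)(-0.15)] = 0.1425
  C_22 = (1.00)(0.60) − (-0.35)(-0.25) = 0.5125
  C_23 = −[(1.00)(-0.15) − (-0.15)(-0.25)] = 0.1875
  C_31 = (-0.15)(-0.15) − (-0.35)(0.75) = 0.2850
  C_32 = −[(1.00)(-0.15) − (-0.35)(-0.10)] = 0.1850
  C_33 = (1.00)(0.75) − (-0.15)(-0.10) = 0.7350
det(I−A) = Σ_j (I−A)_1j·C_1j = (1.00)(0.4275) + (-0.15)(0.0975) + (-0.35)(0.2025) = 0.3420
adj(I−A) = Cᵀ =
  [ 0.4275   0.1425   0.2850]
  [ 0.0975   0.5125   0.1850]
  [ 0.2025   0.1875   0.7350]
(I − A)⁻¹ = adj(I−A) / det(I−A) ≈
  [   1.2500     0.4167     0.8333]
  [   0.2851     1.4985     0.5409]
  [   0.5921     0.5482     2.1491]
x = (I − A)⁻¹ d = adj(I−A)·d / det(I−A), with det(I−A) = 0.3420:
  x_1 = (0.4275·40 + 0.1425·110 + 0.2850·15) / 0.3420 = 37.05 / 0.3420 ≈ 108.333
  x_2 = (0.0975·40 + 0.5125·110 + 0.1850·15) / 0.3420 = 63.05 / 0.3420 ≈ 184.357
  x_3 = (0.2025·40 + 0.1875·110 + 0.7350·15) / 0.3420 = 39.75 / 0.3420 ≈ 116.228

x_3 = 116.228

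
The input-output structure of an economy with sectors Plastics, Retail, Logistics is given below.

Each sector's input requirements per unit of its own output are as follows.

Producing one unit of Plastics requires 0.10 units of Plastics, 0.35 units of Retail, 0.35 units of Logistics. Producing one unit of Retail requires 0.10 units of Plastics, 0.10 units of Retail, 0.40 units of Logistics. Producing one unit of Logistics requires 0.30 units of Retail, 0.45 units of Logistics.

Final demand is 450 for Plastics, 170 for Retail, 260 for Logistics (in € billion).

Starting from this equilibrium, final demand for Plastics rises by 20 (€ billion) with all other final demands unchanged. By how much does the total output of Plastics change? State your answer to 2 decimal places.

Δx_P = 24.37

I − A =
  [   0.90    -0.10     0.00]
  [  -0.35     0.90    -0.30]
  [  -0.35    -0.40     0.55]
Cofactors of I−A, C_ij = (−1)^(i+j)·(minor ij) (rows/columns in the sector order above):
  C_11 = (0.90)(0.55) − (-0.30)(-0.40) = 0.3750
  C_12 = −[(-0.35)(0.55) − (-0.30)(-0.35)] = 0.2975
  C_13 = (-0.35)(-0.40) − (0.90)(-0.35) = 0.4550
  C_21 = −[(-0.10)(0.55) − (0.00)(-0.40)] = 0.0550
  C_22 = (0.90)(0.55) − (0.00)(-0.35) = 0.4950
  C_23 = −[(0.90)(-0.40) − (-0.10)(-0.35)] = 0.3950
  C_31 = (-0.10)(-0.30) − (0.00)(0.90) = 0.0300
  C_32 = −[(0.90)(-0.30) − (0.00)(-0.35)] = 0.2700
  C_33 = (0.90)(0.90) − (-0.10)(-0.35) = 0.7750
det(I−A) = Σ_j (I−A)_1j·C_1j = (0.90)(0.3750) + (-0.10)(0.2975) + (0.00)(0.4550) = 0.30775
adj(I−A) = Cᵀ =
  [ 0.3750   0.0550   0.0300]
  [ 0.2975   0.4950   0.2700]
  [ 0.4550   0.3950   0.7750]
(I − A)⁻¹ = adj(I−A) / det(I−A) ≈
  [   1.2185     0.1787     0.0975]
  [   0.9667     1.6084     0.8773]
  [   1.4785     1.2835     2.5183]
Δx = (I − A)⁻¹ Δd with Δd having +20 in the Plastics component and 0 elsewhere.
So Δx_P = L_PP · (+20), where L_PP = adj(I−A)_PP / det(I−A) = 0.3750 / 0.30775.
Δx_P = 0.3750 × (+20) / 0.30775 = 7.50 / 0.30775 ≈ 24.37.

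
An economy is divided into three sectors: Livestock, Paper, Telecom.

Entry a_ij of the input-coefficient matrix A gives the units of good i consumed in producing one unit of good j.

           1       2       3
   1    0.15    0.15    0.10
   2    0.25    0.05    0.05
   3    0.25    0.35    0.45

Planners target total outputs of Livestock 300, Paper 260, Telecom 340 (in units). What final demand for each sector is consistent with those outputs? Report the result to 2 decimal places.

I − A =
  [   0.85    -0.15    -0.10]
  [  -0.25     0.95    -0.05]
  [  -0.25    -0.35     0.55]
d = (I − A) x:
  d_1 = (+0.85)·300 + (-0.15)·260 + (-0.10)·340 = 182.00
  d_2 = (-0.25)·300 + (+0.95)·260 + (-0.05)·340 = 155.00
  d_3 = (-0.25)·300 + (-0.35)·260 + (+0.55)·340 = 21.00

d_1 = 182.00, d_2 = 155.00, d_3 = 21.00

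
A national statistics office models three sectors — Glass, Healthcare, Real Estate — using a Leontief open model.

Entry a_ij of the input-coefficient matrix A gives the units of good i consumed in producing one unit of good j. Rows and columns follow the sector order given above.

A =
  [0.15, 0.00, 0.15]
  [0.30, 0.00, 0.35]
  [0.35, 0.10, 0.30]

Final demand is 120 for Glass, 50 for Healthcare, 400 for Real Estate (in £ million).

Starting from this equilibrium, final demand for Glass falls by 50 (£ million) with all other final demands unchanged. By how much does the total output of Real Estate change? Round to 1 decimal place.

Δx_3 = -37.4

I − A =
  [   0.85     0.00    -0.15]
  [  -0.30     1.00    -0.35]
  [  -0.35    -0.10     0.70]
Cofactors of I−A, C_ij = (−1)^(i+j)·(minor ij) (rows/columns in the sector order above):
  C_11 = (1.00)(0.70) − (-0.35)(-0.10) = 0.6650
  C_12 = −[(-0.30)(0.70) − (-0.35)(-0.35)] = 0.3325
  C_13 = (-0.30)(-0.10) − (1.00)(-0.35) = 0.3800
  C_21 = −[(0.00)(0.70) − (-0.15)(-0.10)] = 0.0150
  C_22 = (0.85)(0.70) − (-0.15)(-0.35) = 0.5425
  C_23 = −[(0.85)(-0.10) − (0.00)(-0.35)] = 0.0850
  C_31 = (0.00)(-0.35) − (-0.15)(1.00) = 0.1500
  C_32 = −[(0.85)(-0.35) − (-0.15)(-0.30)] = 0.3425
  C_33 = (0.85)(1.00) − (0.00)(-0.30) = 0.8500
det(I−A) = Σ_j (I−A)_1j·C_1j = (0.85)(0.6650) + (0.00)(0.3325) + (-0.15)(0.3800) = 0.50825
adj(I−A) = Cᵀ =
  [ 0.6650   0.0150   0.1500]
  [ 0.3325   0.5425   0.3425]
  [ 0.3800   0.0850   0.8500]
(I − A)⁻¹ = adj(I−A) / det(I−A) ≈
  [   1.3084     0.0295     0.2951]
  [   0.6542     1.0674     0.6739]
  [   0.7477     0.1672     1.6724]
Δx = (I − A)⁻¹ Δd with Δd having -50 in the Glass component and 0 elsewhere.
So Δx_3 = L_31 · (-50), where L_31 = adj(I−A)_31 / det(I−A) = 0.3800 / 0.50825.
Δx_3 = 0.3800 × (-50) / 0.50825 = -19.00 / 0.50825 ≈ -37.4.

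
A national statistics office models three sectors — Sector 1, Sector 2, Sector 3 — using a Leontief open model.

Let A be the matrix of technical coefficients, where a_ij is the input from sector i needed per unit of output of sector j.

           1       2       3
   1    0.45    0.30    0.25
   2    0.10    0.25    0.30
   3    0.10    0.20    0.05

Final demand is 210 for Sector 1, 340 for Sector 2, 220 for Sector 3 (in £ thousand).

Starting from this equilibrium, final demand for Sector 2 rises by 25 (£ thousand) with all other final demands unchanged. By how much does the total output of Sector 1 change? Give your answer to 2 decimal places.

Δx_1 = 28.14

I − A =
  [   0.55    -0.30    -0.25]
  [  -0.10     0.75    -0.30]
  [  -0.10    -0.20     0.95]
Cofactors of I−A, C_ij = (−1)^(i+j)·(minor ij) (rows/columns in the sector order above):
  C_11 = (0.75)(0.95) − (-0.30)(-0.20) = 0.6525
  C_12 = −[(-0.10)(0.95) − (-0.30)(-0.10)] = 0.1250
  C_13 = (-0.10)(-0.20) − (0.75)(-0.10) = 0.0950
  C_21 = −[(-0.30)(0.95) − (-0.25)(-0.20)] = 0.3350
  C_22 = (0.55)(0.95) − (-0.25)(-0.10) = 0.4975
  C_23 = −[(0.55)(-0.20) − (-0.30)(-0.10)] = 0.1400
  C_31 = (-0.30)(-0.30) − (-0.25)(0.75) = 0.2775
  C_32 = −[(0.55)(-0.30) − (-0.25)(-0.10)] = 0.1900
  C_33 = (0.55)(0.75) − (-0.30)(-0.10) = 0.3825
det(I−A) = Σ_j (I−A)_1j·C_1j = (0.55)(0.6525) + (-0.30)(0.1250) + (-0.25)(0.0950) = 0.297625
adj(I−A) = Cᵀ =
  [ 0.6525   0.3350   0.2775]
  [ 0.1250   0.4975   0.1900]
  [ 0.0950   0.1400   0.3825]
(I − A)⁻¹ = adj(I−A) / det(I−A) ≈
  [   2.1924     1.1256     0.9324]
  [   0.4200     1.6716     0.6384]
  [   0.3192     0.4704     1.2852]
Δx = (I − A)⁻¹ Δd with Δd having +25 in the Sector 2 component and 0 elsewhere.
So Δx_1 = L_12 · (+25), where L_12 = adj(I−A)_12 / det(I−A) = 0.3350 / 0.297625.
Δx_1 = 0.3350 × (+25) / 0.297625 = 8.375 / 0.297625 ≈ 28.14.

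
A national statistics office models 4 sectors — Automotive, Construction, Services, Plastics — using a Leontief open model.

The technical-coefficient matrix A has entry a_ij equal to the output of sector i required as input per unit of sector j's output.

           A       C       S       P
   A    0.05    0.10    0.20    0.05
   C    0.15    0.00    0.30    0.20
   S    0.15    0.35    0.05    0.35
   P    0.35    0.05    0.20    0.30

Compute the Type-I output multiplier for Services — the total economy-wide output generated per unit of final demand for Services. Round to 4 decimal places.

m_S = 3.6389

I − A =
  [   0.95    -0.10    -0.20    -0.05]
  [  -0.15     1.00    -0.30    -0.20]
  [  -0.15    -0.35     0.95    -0.35]
  [  -0.35    -0.05    -0.20     0.70]
Compute the cofactors C_ij = (−1)^(i+j)·(3×3 minor ij) of I−A; the adjugate is their transpose:
adj(I−A) = Cᵀ =
  [ 0.492750   0.117875   0.173750   0.155750]
  [ 0.230000   0.501625   0.268750   0.294125]
  [ 0.289875   0.266375   0.620125   0.406875]
  [ 0.345625   0.170875   0.283250   0.743500]
det(I−A) = Σ_j (I−A)_1j·C_1j = (0.95)(0.492750) + (-0.10)(0.230000) + (-0.20)(0.289875) + (-0.05)(0.345625) = 0.36985625
(I − A)⁻¹ = adj(I−A) / det(I−A) ≈
  [   1.33227     0.31870     0.46978     0.42111]
  [   0.62186     1.35627     0.72663     0.79524]
  [   0.78375     0.72021     1.67666     1.10009]
  [   0.93448     0.46200     0.76584     2.01024]
The output multiplier for sector j is the column-j sum of the Leontief inverse (I − A)⁻¹ = adj(I−A) / det(I−A).
Column S of adj(I−A): (0.173750, 0.268750, 0.620125, 0.283250); det(I−A) = 0.36985625.
m_S = (0.173750 + 0.268750 + 0.620125 + 0.283250) / 0.36985625 = 1.345875 / 0.36985625 ≈ 3.6389.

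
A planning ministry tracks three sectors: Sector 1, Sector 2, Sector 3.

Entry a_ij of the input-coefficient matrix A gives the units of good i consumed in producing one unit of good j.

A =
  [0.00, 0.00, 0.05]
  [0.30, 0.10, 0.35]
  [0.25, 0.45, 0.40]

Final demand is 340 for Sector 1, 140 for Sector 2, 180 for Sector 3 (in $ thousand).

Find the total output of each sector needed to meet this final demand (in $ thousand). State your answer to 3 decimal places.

x_1 = 387.654, x_2 = 655.418, x_3 = 953.086

I − A =
  [   1.00     0.00    -0.05]
  [  -0.30     0.90    -0.35]
  [  -0.25    -0.45     0.60]
Cofactors of I−A, C_ij = (−1)^(i+j)·(minor ij) (rows/columns in the sector order above):
  C_11 = (0.90)(0.60) − (-0.35)(-0.45) = 0.3825
  C_12 = −[(-0.30)(0.60) − (-0.35)(-0.25)] = 0.2675
  C_13 = (-0.30)(-0.45) − (0.90)(-0.25) = 0.3600
  C_21 = −[(0.00)(0.60) − (-0.05)(-0.45)] = 0.0225
  C_22 = (1.00)(0.60) − (-0.05)(-0.25) = 0.5875
  C_23 = −[(1.00)(-0.45) − (0.00)(-0.25)] = 0.4500
  C_31 = (0.00)(-0.35) − (-0.05)(0.90) = 0.0450
  C_32 = −[(1.00)(-0.35) − (-0.05)(-0.30)] = 0.3650
  C_33 = (1.00)(0.90) − (0.00)(-0.30) = 0.9000
det(I−A) = Σ_j (I−A)_1j·C_1j = (1.00)(0.3825) + (0.00)(0.2675) + (-0.05)(0.3600) = 0.3645
adj(I−A) = Cᵀ =
  [ 0.3825   0.0225   0.0450]
  [ 0.2675   0.5875   0.3650]
  [ 0.3600   0.4500   0.9000]
(I − A)⁻¹ = adj(I−A) / det(I−A) ≈
  [   1.0494     0.0617     0.1235]
  [   0.7339     1.6118     1.0014]
  [   0.9877     1.2346     2.4691]
x = (I − A)⁻¹ d = adj(I−A)·d / det(I−A), with det(I−A) = 0.3645:
  x_1 = (0.3825·340 + 0.0225·140 + 0.0450·180) / 0.3645 = 141.30 / 0.3645 ≈ 387.654
  x_2 = (0.2675·340 + 0.5875·140 + 0.3650·180) / 0.3645 = 238.90 / 0.3645 ≈ 655.418
  x_3 = (0.3600·340 + 0.4500·140 + 0.9000·180) / 0.3645 = 347.40 / 0.3645 ≈ 953.086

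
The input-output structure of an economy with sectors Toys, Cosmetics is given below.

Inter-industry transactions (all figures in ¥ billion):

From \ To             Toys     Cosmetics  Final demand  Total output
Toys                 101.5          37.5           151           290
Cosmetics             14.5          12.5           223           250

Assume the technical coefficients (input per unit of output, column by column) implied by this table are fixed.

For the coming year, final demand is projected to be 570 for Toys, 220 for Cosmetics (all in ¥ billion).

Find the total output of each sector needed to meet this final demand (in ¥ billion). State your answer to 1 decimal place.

x_T = 941.8, x_C = 281.1

Technical coefficients a_ij = z_ij / X_j:
  a_TT = 101.5/290 = 0.35, a_CT = 14.5/290 = 0.05
  a_TC = 37.5/250 = 0.15, a_CC = 12.5/250 = 0.05
I − A =
  [   0.65    -0.15]
  [  -0.05     0.95]
det(I−A) = (0.65)(0.95) − (-0.15)(-0.05) = 0.6100
adj(I−A) = [[0.95, 0.15], [0.05, 0.65]]
(I − A)⁻¹ = adj(I−A) / det(I−A) ≈
  [   1.5574     0.2459]
  [   0.0820     1.0656]
x = (I − A)⁻¹ d = adj(I−A)·d / det(I−A), with det(I−A) = 0.6100:
  x_T = (0.95·570 + 0.15·220) / 0.6100 = 574.50 / 0.6100 ≈ 941.8
  x_C = (0.05·570 + 0.65·220) / 0.6100 = 171.50 / 0.6100 ≈ 281.1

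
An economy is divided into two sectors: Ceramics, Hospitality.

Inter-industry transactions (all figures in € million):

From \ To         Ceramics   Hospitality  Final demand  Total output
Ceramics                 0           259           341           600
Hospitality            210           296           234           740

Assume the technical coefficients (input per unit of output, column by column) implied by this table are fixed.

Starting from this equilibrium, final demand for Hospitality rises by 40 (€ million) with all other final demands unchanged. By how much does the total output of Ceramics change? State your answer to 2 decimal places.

Δx_1 = 29.32

Technical coefficients a_ij = z_ij / X_j:
  a_11 = 0/600 = 0.00, a_21 = 210/600 = 0.35
  a_12 = 259/740 = 0.35, a_22 = 296/740 = 0.40
I − A =
  [   1.00    -0.35]
  [  -0.35     0.60]
det(I−A) = (1.00)(0.60) − (-0.35)(-0.35) = 0.4775
adj(I−A) = [[0.60, 0.35], [0.35, 1.00]]
(I − A)⁻¹ = adj(I−A) / det(I−A) ≈
  [   1.2565     0.7330]
  [   0.7330     2.0942]
Δx = (I − A)⁻¹ Δd with Δd having +40 in the Hospitality component and 0 elsewhere.
So Δx_1 = L_12 · (+40), where L_12 = adj(I−A)_12 / det(I−A) = 0.35 / 0.4775.
Δx_1 = 0.35 × (+40) / 0.4775 = 14.00 / 0.4775 ≈ 29.32.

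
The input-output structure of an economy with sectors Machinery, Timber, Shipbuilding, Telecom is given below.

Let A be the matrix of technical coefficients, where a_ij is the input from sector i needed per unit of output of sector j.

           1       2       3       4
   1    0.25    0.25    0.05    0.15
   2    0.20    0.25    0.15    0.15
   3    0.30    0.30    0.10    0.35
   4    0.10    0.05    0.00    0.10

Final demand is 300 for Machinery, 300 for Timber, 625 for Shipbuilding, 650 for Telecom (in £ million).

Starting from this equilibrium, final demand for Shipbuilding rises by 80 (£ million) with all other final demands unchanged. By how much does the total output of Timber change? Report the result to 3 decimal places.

I − A =
  [   0.75    -0.25    -0.05    -0.15]
  [  -0.20     0.75    -0.15    -0.15]
  [  -0.30    -0.30     0.90    -0.35]
  [  -0.10    -0.05     0.00     0.90]
Compute the cofactors C_ij = (−1)^(i+j)·(3×3 minor ij) of I−A; the adjugate is their transpose:
adj(I−A) = Cᵀ =
  [ 0.557625   0.223625   0.068250   0.156750]
  [ 0.221250   0.578750   0.108750   0.175625]
  [ 0.288500   0.289625   0.439125   0.267125]
  [ 0.074250   0.057000   0.013625   0.402000]
det(I−A) = Σ_j (I−A)_1j·C_1j = (0.75)(0.557625) + (-0.25)(0.221250) + (-0.05)(0.288500) + (-0.15)(0.074250) = 0.33734375
(I − A)⁻¹ = adj(I−A) / det(I−A) ≈
  [   1.6530     0.6629     0.2023     0.4647]
  [   0.6559     1.7156     0.3224     0.5206]
  [   0.8552     0.8585     1.3017     0.7918]
  [   0.2201     0.1690     0.0404     1.1917]
Δx = (I − A)⁻¹ Δd with Δd having +80 in the Shipbuilding component and 0 elsewhere.
So Δx_2 = L_23 · (+80), where L_23 = adj(I−A)_23 / det(I−A) = 0.108750 / 0.33734375.
Δx_2 = 0.108750 × (+80) / 0.33734375 = 8.70 / 0.33734375 ≈ 25.790.

Δx_2 = 25.790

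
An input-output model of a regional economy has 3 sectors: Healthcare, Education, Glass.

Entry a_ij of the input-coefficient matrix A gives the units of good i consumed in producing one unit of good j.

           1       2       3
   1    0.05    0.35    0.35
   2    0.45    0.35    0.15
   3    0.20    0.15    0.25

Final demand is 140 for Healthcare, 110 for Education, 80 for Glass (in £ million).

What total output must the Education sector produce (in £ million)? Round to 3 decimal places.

x_2 = 598.873

I − A =
  [   0.95    -0.35    -0.35]
  [  -0.45     0.65    -0.15]
  [  -0.20    -0.15     0.75]
Cofactors of I−A, C_ij = (−1)^(i+j)·(minor ij) (rows/columns in the sector order above):
  C_11 = (0.65)(0.75) − (-0.15)(-0.15) = 0.4650
  C_12 = −[(-0.45)(0.75) − (-0.15)(-0.20)] = 0.3675
  C_13 = (-0.45)(-0.15) − (0.65)(-0.20) = 0.1975
  C_21 = −[(-0.35)(0.75) − (-0.35)(-0.15)] = 0.3150
  C_22 = (0.95)(0.75) − (-0.35)(-0.20) = 0.6425
  C_23 = −[(0.95)(-0.15) − (-0.35)(-0.20)] = 0.2125
  C_31 = (-0.35)(-0.15) − (-0.35)(0.65) = 0.2800
  C_32 = −[(0.95)(-0.15) − (-0.35)(-0.45)] = 0.3000
  C_33 = (0.95)(0.65) − (-0.35)(-0.45) = 0.4600
det(I−A) = Σ_j (I−A)_1j·C_1j = (0.95)(0.4650) + (-0.35)(0.3675) + (-0.35)(0.1975) = 0.2440
adj(I−A) = Cᵀ =
  [ 0.4650   0.3150   0.2800]
  [ 0.3675   0.6425   0.3000]
  [ 0.1975   0.2125   0.4600]
(I − A)⁻¹ = adj(I−A) / det(I−A) ≈
  [   1.9057     1.2910     1.1475]
  [   1.5061     2.6332     1.2295]
  [   0.8094     0.8709     1.8852]
x = (I − A)⁻¹ d = adj(I−A)·d / det(I−A), with det(I−A) = 0.2440:
  x_1 = (0.4650·140 + 0.3150·110 + 0.2800·80) / 0.2440 = 122.15 / 0.2440 ≈ 500.615
  x_2 = (0.3675·140 + 0.6425·110 + 0.3000·80) / 0.2440 = 146.125 / 0.2440 ≈ 598.873
  x_3 = (0.1975·140 + 0.2125·110 + 0.4600·80) / 0.2440 = 87.825 / 0.2440 ≈ 359.939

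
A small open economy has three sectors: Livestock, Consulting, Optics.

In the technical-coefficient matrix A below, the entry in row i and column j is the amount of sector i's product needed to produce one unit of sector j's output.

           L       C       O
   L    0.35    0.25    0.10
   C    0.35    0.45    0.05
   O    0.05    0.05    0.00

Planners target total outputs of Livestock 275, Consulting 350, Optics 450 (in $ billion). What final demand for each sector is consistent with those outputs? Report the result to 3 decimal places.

d_L = 46.250, d_C = 73.750, d_O = 418.750

I − A =
  [   0.65    -0.25    -0.10]
  [  -0.35     0.55    -0.05]
  [  -0.05    -0.05     1.00]
d = (I − A) x:
  d_L = (+0.65)·275 + (-0.25)·350 + (-0.10)·450 = 46.250
  d_C = (-0.35)·275 + (+0.55)·350 + (-0.05)·450 = 73.750
  d_O = (-0.05)·275 + (-0.05)·350 + (+1.00)·450 = 418.750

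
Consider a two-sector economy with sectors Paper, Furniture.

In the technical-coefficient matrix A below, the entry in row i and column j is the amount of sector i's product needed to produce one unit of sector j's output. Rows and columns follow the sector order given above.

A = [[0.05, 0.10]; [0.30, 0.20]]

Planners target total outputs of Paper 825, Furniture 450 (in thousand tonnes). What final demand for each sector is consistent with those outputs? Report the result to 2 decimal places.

d_P = 738.75, d_F = 112.50

I − A =
  [   0.95    -0.10]
  [  -0.30     0.80]
d = (I − A) x:
  d_P = (+0.95)·825 + (-0.10)·450 = 738.75
  d_F = (-0.30)·825 + (+0.80)·450 = 112.50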